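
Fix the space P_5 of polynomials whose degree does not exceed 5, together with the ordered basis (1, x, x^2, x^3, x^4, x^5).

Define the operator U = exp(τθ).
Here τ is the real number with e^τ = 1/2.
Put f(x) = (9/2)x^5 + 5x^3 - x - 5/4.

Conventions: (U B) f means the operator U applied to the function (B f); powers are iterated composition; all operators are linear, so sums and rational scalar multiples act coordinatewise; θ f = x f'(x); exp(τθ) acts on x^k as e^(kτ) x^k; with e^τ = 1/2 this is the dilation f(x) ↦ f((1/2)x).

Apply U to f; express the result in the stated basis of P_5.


the result is g(x) = (9/64)x^5 + (5/8)x^3 - (1/2)x - 5/4

exp(τθ) x^k = e^(kτ) x^k; with e^τ = 1/2 this sends x^k to (1/2)^k x^k
x ↦ 1/2 x
x^3 ↦ 1/8 x^3
x^5 ↦ 1/32 x^5
applying this coordinatewise to f: exp(τθ) f = (9/64)x^5 + (5/8)x^3 - (1/2)x - 5/4


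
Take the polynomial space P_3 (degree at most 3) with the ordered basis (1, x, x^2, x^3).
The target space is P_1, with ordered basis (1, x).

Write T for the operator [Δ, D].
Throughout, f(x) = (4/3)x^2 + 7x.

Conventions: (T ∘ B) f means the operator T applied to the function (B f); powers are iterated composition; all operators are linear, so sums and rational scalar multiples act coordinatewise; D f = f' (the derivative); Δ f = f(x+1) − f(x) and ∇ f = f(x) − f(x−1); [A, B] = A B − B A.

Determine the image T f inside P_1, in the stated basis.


D f = (8/3)x + 7
Δ D f = 8/3
Δ f = (8/3)x + 25/3
D Δ f = 8/3
[Δ, D] f = 0

the image equals g(x) = 0


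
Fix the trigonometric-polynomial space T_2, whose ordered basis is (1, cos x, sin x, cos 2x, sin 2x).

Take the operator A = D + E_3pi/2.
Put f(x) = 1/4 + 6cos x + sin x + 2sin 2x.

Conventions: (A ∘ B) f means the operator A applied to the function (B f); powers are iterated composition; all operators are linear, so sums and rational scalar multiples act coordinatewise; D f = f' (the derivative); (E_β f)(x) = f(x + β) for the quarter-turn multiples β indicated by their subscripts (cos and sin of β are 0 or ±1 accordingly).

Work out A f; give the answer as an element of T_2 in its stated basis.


D f = cos x - 6sin x + 4cos 2x
E_3pi/2 f = 1/4 - cos x + 6sin x - 2sin 2x
(D + E_3pi/2) f = 1/4 + 4cos 2x - 2sin 2x

the result is g(x) = 1/4 + 4cos 2x - 2sin 2x


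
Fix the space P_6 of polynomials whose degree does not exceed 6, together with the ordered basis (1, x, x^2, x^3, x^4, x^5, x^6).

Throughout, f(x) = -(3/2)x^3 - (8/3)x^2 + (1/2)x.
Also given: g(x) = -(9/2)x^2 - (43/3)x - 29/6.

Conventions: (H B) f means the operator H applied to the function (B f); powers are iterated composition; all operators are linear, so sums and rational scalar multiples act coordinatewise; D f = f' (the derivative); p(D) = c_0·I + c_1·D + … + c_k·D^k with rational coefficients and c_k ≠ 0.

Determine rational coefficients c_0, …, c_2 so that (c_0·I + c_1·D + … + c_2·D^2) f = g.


p(D) = D + D^2, i.e. c_0 = 0, c_1 = 1, c_2 = 1

D^0 f = -(3/2)x^3 - (8/3)x^2 + (1/2)x
D^1 f = -(9/2)x^2 - (16/3)x + 1/2
D^2 f = -9x - 16/3
matching coefficients of g against c_0 f + c_1 Df + … from the top degree down determines the c_i
solution: c_0 = 0, c_1 = 1, c_2 = 1


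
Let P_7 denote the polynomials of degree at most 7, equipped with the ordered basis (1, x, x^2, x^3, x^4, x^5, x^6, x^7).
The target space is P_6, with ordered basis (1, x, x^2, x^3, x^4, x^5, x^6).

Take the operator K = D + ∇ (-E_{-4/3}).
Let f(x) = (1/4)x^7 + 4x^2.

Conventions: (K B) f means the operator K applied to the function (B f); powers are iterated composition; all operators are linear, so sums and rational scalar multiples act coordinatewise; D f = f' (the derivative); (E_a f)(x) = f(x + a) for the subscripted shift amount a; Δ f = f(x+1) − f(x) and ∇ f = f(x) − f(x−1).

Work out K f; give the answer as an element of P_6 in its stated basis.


D f = (7/4)x^6 + 8x
E_{-4/3} f = (1/4)x^7 - (7/3)x^6 + (28/3)x^5 - (560/27)x^4 + (2240/81)x^3 - (1468/81)x^2 - (608/729)x + 11456/2187
(-E_{-4/3}) f = -(1/4)x^7 + (7/3)x^6 - (28/3)x^5 + (560/27)x^4 - (2240/81)x^3 + (1468/81)x^2 + (608/729)x - 11456/2187
∇ (-E_{-4/3}) f = -(7/4)x^6 + (77/4)x^5 - (1085/12)x^4 + (25025/108)x^3 - (36827/108)x^2 + (85727/324)x - 226285/2916
(D + ∇ (-E_{-4/3})) f = (77/4)x^5 - (1085/12)x^4 + (25025/108)x^3 - (36827/108)x^2 + (88319/324)x - 226285/2916

the image equals g(x) = (77/4)x^5 - (1085/12)x^4 + (25025/108)x^3 - (36827/108)x^2 + (88319/324)x - 226285/2916


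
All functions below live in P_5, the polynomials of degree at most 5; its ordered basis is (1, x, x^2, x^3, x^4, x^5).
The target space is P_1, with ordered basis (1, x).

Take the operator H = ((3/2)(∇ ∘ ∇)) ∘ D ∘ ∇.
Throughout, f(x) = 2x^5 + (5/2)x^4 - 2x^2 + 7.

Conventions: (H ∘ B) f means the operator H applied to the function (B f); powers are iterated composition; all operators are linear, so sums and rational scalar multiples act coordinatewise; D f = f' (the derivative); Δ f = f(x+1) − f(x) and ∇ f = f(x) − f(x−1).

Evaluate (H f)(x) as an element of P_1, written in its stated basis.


∇ f = 10x^4 - 10x^3 + 5x^2 - 4x + 3/2
D ∇ f = 40x^3 - 30x^2 + 10x - 4
∇ (D ∘ ∇) f = 120x^2 - 180x + 80
∇ ∇ (D ∘ ∇) f = 240x - 300
((3/2)(∇ ∘ ∇)) (D ∘ ∇) f = 360x - 450

g(x) = 360x - 450


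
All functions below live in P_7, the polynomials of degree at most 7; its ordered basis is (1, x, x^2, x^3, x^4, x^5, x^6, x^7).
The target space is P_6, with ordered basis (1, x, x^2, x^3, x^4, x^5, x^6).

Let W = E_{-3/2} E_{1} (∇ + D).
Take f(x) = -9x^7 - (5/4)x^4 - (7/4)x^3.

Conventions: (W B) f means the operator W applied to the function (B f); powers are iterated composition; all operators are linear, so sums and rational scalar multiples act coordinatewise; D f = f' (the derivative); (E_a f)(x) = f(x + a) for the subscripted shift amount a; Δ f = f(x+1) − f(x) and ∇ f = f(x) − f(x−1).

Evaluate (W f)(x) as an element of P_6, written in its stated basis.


∇ f = -63x^6 + 189x^5 - 315x^4 + 310x^3 - (747/4)x^2 + (253/4)x - 19/2
D f = -63x^6 - 5x^3 - (21/4)x^2
(∇ + D) f = -126x^6 + 189x^5 - 315x^4 + 305x^3 - 192x^2 + (253/4)x - 19/2
E_{1} (∇ + D) f = -126x^6 - 567x^5 - 1260x^4 - 1585x^3 - 1167x^2 - (1907/4)x - 341/4
E_{-3/2} E_{1} (∇ + D) f = -126x^6 + 567x^5 - 1260x^4 + (3445/2)x^3 - (11811/8)x^2 + (11587/16)x - 2477/16

the result is g(x) = -126x^6 + 567x^5 - 1260x^4 + (3445/2)x^3 - (11811/8)x^2 + (11587/16)x - 2477/16


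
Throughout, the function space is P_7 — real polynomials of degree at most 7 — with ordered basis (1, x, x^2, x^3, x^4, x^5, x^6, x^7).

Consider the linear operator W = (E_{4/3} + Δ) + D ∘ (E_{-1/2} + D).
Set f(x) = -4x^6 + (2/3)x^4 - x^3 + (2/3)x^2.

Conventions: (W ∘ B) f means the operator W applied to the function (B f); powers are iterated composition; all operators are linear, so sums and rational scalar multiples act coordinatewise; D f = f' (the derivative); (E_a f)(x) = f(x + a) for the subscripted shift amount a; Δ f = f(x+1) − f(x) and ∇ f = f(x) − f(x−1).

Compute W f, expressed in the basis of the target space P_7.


the image equals g(x) = -4x^6 - 80x^5 - 226x^4 - (8687/27)x^3 - (5774/27)x^2 - (6941/54)x - 18142/729

E_{4/3} f = -4x^6 - 32x^5 - 106x^4 - (5051/27)x^3 - (5018/27)x^2 - (2656/27)x - 15712/729
Δ f = -24x^5 - 60x^4 - (232/3)x^3 - 59x^2 - 23x - 11/3
(E_{4/3} + Δ) f = -4x^6 - 56x^5 - 166x^4 - (7139/27)x^3 - (6611/27)x^2 - (3277/27)x - 18385/729
E_{-1/2} f = -4x^6 + 12x^5 - (43/3)x^4 + (23/3)x^3 - (7/12)x^2 - x + 13/48
D f = -24x^5 + (8/3)x^3 - 3x^2 + (4/3)x
(E_{-1/2} + D) f = -4x^6 - 12x^5 - (43/3)x^4 + (31/3)x^3 - (43/12)x^2 + (1/3)x + 13/48
D (E_{-1/2} + D) f = -24x^5 - 60x^4 - (172/3)x^3 + 31x^2 - (43/6)x + 1/3
((E_{4/3} + Δ) + D ∘ (E_{-1/2} + D)) f = -4x^6 - 80x^5 - 226x^4 - (8687/27)x^3 - (5774/27)x^2 - (6941/54)x - 18142/729


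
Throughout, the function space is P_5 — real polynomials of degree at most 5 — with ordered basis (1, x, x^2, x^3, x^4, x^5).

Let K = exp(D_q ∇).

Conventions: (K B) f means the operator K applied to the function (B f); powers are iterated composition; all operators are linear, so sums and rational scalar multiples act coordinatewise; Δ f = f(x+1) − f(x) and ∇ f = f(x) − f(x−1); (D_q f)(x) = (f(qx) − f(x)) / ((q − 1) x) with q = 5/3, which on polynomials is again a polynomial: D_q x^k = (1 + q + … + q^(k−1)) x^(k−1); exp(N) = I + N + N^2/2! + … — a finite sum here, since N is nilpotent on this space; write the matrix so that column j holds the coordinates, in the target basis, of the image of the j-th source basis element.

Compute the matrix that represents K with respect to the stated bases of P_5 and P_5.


the matrix is [[1, 0, 2, -3, 232/9, -135]; [0, 1, 0, 8, -16, 6160/27]; [0, 0, 1, 0, 196/9, -490/9]; [0, 0, 0, 1, 0, 1360/27]; [0, 0, 0, 0, 1, 0]; [0, 0, 0, 0, 0, 1]] (rows listed top to bottom)

image of 1: 1
image of x: x
image of x^2: x^2 + 2
image of x^3: x^3 + 8x - 3
image of x^4: x^4 + (196/9)x^2 - 16x + 232/9
image of x^5: x^5 + (1360/27)x^3 - (490/9)x^2 + (6160/27)x - 135
each image's coordinates form column j of the matrix


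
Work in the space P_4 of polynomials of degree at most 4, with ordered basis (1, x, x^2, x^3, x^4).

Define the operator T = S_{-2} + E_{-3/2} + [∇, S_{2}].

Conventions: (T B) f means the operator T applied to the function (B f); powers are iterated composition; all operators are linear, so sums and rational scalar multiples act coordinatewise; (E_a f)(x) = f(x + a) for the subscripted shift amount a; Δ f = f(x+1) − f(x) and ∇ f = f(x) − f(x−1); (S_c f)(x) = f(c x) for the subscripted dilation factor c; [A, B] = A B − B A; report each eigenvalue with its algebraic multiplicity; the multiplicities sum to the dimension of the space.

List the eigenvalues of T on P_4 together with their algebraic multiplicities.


image of 1: 2
image of x: -x - 1/2
image of x^2: 5x^2 + x - 3/4
image of x^3: -7x^3 + (15/2)x^2 - (45/4)x + 29/8
image of x^4: 17x^4 + 26x^3 - (117/2)x^2 + (85/2)x - 159/16
the matrix is upper triangular; its diagonal is (2, -1, 5, -7, 17)
for a triangular matrix the eigenvalues are the diagonal entries, with algebraic multiplicity their repetition count

λ = -7 (multiplicity 1), λ = -1 (multiplicity 1), λ = 2 (multiplicity 1), λ = 5 (multiplicity 1), λ = 17 (multiplicity 1)


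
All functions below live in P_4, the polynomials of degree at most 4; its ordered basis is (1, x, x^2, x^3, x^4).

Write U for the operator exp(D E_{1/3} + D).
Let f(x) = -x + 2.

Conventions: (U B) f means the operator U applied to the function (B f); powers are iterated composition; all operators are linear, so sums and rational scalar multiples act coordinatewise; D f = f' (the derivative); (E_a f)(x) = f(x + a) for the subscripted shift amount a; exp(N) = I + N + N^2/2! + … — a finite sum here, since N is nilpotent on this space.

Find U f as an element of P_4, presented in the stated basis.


the image equals g(x) = -x

order-1 term: -2
the series for exp(D E_{1/3} + D) f terminates at order 1
exp(D E_{1/3} + D) f = -x


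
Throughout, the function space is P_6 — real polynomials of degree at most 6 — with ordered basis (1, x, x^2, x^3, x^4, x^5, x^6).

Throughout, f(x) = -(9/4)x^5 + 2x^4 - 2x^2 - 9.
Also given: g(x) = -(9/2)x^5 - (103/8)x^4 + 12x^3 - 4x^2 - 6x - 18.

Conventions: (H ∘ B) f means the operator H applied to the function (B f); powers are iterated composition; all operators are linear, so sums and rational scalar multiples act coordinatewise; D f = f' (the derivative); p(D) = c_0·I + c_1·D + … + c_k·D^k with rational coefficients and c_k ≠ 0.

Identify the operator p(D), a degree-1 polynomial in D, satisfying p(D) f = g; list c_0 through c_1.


D^0 f = -(9/4)x^5 + 2x^4 - 2x^2 - 9
D^1 f = -(45/4)x^4 + 8x^3 - 4x
matching coefficients of g against c_0 f + c_1 Df + … from the top degree down determines the c_i
solution: c_0 = 2, c_1 = 3/2

c_0 = 2, c_1 = 3/2


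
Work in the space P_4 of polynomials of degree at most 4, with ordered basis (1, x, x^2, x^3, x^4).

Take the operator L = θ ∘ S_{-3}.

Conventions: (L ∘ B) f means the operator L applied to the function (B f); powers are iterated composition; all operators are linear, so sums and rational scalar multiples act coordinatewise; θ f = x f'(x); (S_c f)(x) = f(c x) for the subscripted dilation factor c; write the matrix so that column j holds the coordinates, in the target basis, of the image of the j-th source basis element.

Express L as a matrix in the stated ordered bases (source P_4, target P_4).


the matrix is [[0, 0, 0, 0, 0]; [0, -3, 0, 0, 0]; [0, 0, 18, 0, 0]; [0, 0, 0, -81, 0]; [0, 0, 0, 0, 324]] (rows listed top to bottom)

image of 1: 0
image of x: -3x
image of x^2: 18x^2
image of x^3: -81x^3
image of x^4: 324x^4
each image's coordinates form column j of the matrix


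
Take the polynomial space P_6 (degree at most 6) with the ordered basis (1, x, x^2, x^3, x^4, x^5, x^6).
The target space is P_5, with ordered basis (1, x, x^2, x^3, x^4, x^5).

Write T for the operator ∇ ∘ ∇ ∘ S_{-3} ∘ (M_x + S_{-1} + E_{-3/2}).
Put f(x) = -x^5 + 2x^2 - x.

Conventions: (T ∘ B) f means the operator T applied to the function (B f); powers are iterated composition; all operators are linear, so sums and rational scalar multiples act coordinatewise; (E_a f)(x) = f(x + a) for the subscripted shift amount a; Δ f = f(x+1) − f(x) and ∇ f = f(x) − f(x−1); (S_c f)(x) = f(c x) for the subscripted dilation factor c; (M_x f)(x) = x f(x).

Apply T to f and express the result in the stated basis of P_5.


M_x f = -x^6 + 2x^3 - x^2
S_{-1} f = x^5 + 2x^2 + x
E_{-3/2} f = -x^5 + (15/2)x^4 - (45/2)x^3 + (143/4)x^2 - (517/16)x + 435/32
(M_x + S_{-1} + E_{-3/2}) f = -x^6 + (15/2)x^4 - (41/2)x^3 + (147/4)x^2 - (501/16)x + 435/32
S_{-3} (M_x + S_{-1} + E_{-3/2}) f = -729x^6 + (1215/2)x^4 + (1107/2)x^3 + (1323/4)x^2 + (1503/16)x + 435/32
∇ S_{-3} (M_x + S_{-1} + E_{-3/2}) f = -4374x^5 + 10935x^4 - 12150x^3 + (17901/2)x^2 - 2943x + 7011/16
∇ ∇ S_{-3} (M_x + S_{-1} + E_{-3/2}) f = -21870x^4 + 87480x^3 - 145800x^2 + 119961x - 78705/2

the image equals g(x) = -21870x^4 + 87480x^3 - 145800x^2 + 119961x - 78705/2


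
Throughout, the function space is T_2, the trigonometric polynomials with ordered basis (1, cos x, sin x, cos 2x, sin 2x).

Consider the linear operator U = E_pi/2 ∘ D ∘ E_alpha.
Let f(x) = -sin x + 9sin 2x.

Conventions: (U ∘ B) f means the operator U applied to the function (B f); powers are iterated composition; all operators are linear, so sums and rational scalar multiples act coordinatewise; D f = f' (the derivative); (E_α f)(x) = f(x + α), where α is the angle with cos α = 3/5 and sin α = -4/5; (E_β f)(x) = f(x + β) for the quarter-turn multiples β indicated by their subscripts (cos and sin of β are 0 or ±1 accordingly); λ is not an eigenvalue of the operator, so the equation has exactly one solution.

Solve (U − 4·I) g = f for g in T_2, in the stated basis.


g(x) = (4/109)cos x + (23/109)sin x - (63/442)cos 2x - (333/221)sin 2x

write g with unknown coordinates in the stated basis and equate coefficients in (U − 4·I) g = f
solving from the highest basis element down gives g = (4/109)cos x + (23/109)sin x - (63/442)cos 2x - (333/221)sin 2x
check: U g = (16/109)cos x - (17/109)sin x - (126/221)cos 2x + (657/221)sin 2x
so U g − 4·g = -sin x + 9sin 2x = f ✓


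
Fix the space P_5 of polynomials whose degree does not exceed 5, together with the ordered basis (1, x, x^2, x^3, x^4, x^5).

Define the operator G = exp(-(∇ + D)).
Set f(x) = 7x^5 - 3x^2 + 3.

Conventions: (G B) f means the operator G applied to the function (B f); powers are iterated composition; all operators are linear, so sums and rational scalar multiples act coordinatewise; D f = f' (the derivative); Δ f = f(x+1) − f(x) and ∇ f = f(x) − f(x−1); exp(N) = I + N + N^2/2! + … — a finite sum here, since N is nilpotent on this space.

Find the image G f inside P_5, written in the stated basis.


order-1 term: -70x^4 + 70x^3 - 70x^2 + 47x - 10
order-2 term: 280x^3 - 420x^2 + 385x - 152
order-3 term: -560x^2 + 840x - 490
order-4 term: 560x - 560
order-5 term: -224
the series for exp(-(∇ + D)) f terminates at order 5
exp(-(∇ + D)) f = 7x^5 - 70x^4 + 350x^3 - 1053x^2 + 1832x - 1433

the image equals g(x) = 7x^5 - 70x^4 + 350x^3 - 1053x^2 + 1832x - 1433


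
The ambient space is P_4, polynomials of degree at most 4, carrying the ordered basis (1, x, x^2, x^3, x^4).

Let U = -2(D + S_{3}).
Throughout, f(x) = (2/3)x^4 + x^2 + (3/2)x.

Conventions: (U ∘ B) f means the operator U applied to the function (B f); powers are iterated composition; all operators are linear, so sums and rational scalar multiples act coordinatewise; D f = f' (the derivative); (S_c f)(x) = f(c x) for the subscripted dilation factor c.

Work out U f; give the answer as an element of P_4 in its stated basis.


the image equals g(x) = -108x^4 - (16/3)x^3 - 18x^2 - 13x - 3

D f = (8/3)x^3 + 2x + 3/2
S_{3} f = 54x^4 + 9x^2 + (9/2)x
(D + S_{3}) f = 54x^4 + (8/3)x^3 + 9x^2 + (13/2)x + 3/2
(-2(D + S_{3})) f = -108x^4 - (16/3)x^3 - 18x^2 - 13x - 3


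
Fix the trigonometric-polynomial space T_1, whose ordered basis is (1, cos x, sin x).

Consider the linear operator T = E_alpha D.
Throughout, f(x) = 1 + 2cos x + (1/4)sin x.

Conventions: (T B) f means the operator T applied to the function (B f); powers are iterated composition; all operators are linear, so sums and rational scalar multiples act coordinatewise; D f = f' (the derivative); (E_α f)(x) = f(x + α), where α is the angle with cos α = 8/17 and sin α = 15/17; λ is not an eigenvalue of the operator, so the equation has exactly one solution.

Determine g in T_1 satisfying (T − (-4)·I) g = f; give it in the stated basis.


the result is g(x) = 1/4 + (8/13)cos x + (9/52)sin x

write g with unknown coordinates in the stated basis and equate coefficients in (T − (-4)·I) g = f
solving from the highest basis element down gives g = 1/4 + (8/13)cos x + (9/52)sin x
check: T g = -(6/13)cos x - (23/52)sin x
so T g − (-4)·g = 1 + 2cos x + (1/4)sin x = f ✓


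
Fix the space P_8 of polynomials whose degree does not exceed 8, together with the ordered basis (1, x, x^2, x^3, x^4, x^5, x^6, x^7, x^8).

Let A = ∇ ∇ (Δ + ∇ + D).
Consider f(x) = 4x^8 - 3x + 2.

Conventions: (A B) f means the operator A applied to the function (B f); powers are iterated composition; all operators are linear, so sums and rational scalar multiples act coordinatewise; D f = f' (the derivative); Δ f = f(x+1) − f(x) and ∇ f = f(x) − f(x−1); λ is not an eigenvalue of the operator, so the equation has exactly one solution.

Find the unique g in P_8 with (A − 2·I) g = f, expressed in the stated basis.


the result is g(x) = -2x^8 - 1008x^5 + 5040x^4 - 14000x^3 - 68880x^2 + (687907/2)x - 426385

write g with unknown coordinates in the stated basis and equate coefficients in (A − 2·I) g = f
solving from the highest basis element down gives g = -2x^8 - 1008x^5 + 5040x^4 - 14000x^3 - 68880x^2 + (687907/2)x - 426385
check: A g = -2016x^5 + 10080x^4 - 28000x^3 - 137760x^2 + 687904x - 852768
so A g − 2·g = 4x^8 - 3x + 2 = f ✓


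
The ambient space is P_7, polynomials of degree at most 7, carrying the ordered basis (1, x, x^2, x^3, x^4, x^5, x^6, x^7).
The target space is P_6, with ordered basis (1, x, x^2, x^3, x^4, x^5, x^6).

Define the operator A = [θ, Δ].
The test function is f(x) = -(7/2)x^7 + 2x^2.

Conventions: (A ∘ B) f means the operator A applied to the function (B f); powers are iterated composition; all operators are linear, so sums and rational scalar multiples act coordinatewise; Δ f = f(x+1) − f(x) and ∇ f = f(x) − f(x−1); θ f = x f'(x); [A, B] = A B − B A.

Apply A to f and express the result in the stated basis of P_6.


the result is g(x) = (49/2)x^6 + 147x^5 + (735/2)x^4 + 490x^3 + (735/2)x^2 + 143x + 41/2

Δ f = -(49/2)x^6 - (147/2)x^5 - (245/2)x^4 - (245/2)x^3 - (147/2)x^2 - (41/2)x - 3/2
θ Δ f = -147x^6 - (735/2)x^5 - 490x^4 - (735/2)x^3 - 147x^2 - (41/2)x
θ f = -(49/2)x^7 + 4x^2
Δ θ f = -(343/2)x^6 - (1029/2)x^5 - (1715/2)x^4 - (1715/2)x^3 - (1029/2)x^2 - (327/2)x - 41/2
[θ, Δ] f = (49/2)x^6 + 147x^5 + (735/2)x^4 + 490x^3 + (735/2)x^2 + 143x + 41/2


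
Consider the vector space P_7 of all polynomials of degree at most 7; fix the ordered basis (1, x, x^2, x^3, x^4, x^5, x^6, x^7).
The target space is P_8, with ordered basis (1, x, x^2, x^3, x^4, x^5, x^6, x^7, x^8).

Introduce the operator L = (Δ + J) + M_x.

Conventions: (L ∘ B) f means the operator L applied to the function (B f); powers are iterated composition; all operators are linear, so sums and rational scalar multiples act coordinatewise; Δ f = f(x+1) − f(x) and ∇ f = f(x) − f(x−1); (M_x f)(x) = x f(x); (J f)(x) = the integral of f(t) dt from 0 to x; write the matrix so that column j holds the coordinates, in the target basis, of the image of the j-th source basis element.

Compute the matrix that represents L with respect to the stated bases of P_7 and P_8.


the matrix is [[0, 1, 1, 1, 1, 1, 1, 1]; [2, 0, 2, 3, 4, 5, 6, 7]; [0, 3/2, 0, 3, 6, 10, 15, 21]; [0, 0, 4/3, 0, 4, 10, 20, 35]; [0, 0, 0, 5/4, 0, 5, 15, 35]; [0, 0, 0, 0, 6/5, 0, 6, 21]; [0, 0, 0, 0, 0, 7/6, 0, 7]; [0, 0, 0, 0, 0, 0, 8/7, 0]; [0, 0, 0, 0, 0, 0, 0, 9/8]] (rows listed top to bottom)

image of 1: 2x
image of x: (3/2)x^2 + 1
image of x^2: (4/3)x^3 + 2x + 1
image of x^3: (5/4)x^4 + 3x^2 + 3x + 1
image of x^4: (6/5)x^5 + 4x^3 + 6x^2 + 4x + 1
image of x^5: (7/6)x^6 + 5x^4 + 10x^3 + 10x^2 + 5x + 1
image of x^6: (8/7)x^7 + 6x^5 + 15x^4 + 20x^3 + 15x^2 + 6x + 1
image of x^7: (9/8)x^8 + 7x^6 + 21x^5 + 35x^4 + 35x^3 + 21x^2 + 7x + 1
each image's coordinates form column j of the matrix


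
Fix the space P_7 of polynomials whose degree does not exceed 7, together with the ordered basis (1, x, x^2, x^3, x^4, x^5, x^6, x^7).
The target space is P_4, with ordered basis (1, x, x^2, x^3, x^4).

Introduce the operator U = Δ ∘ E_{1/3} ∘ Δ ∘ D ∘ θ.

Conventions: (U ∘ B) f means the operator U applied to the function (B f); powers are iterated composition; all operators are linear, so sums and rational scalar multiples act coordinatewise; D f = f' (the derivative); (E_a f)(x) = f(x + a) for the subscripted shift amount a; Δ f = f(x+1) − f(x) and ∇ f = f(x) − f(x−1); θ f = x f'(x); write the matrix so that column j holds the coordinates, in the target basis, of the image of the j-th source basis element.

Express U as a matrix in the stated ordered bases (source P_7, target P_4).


image of 1: 0
image of x: 0
image of x^2: 0
image of x^3: 18
image of x^4: 96x + 128
image of x^5: 300x^2 + 800x + 1750/3
image of x^6: 720x^3 + 2880x^2 + 4200x + 6560/3
image of x^7: 1470x^4 + 7840x^3 + 17150x^2 + (160720/9)x + 198646/27
each image's coordinates form column j of the matrix

the matrix is [[0, 0, 0, 18, 128, 1750/3, 6560/3, 198646/27]; [0, 0, 0, 0, 96, 800, 4200, 160720/9]; [0, 0, 0, 0, 0, 300, 2880, 17150]; [0, 0, 0, 0, 0, 0, 720, 7840]; [0, 0, 0, 0, 0, 0, 0, 1470]] (rows listed top to bottom)


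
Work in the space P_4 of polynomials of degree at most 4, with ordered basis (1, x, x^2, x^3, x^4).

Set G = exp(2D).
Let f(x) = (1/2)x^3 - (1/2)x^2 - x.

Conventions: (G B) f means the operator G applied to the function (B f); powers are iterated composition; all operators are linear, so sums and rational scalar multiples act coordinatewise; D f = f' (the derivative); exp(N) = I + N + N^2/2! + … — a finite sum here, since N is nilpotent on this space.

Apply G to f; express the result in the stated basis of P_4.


order-1 term: 3x^2 - 2x - 2
order-2 term: 6x - 2
order-3 term: 4
the series for exp(2D) f terminates at order 3
exp(2D) f = (1/2)x^3 + (5/2)x^2 + 3x

g(x) = (1/2)x^3 + (5/2)x^2 + 3x


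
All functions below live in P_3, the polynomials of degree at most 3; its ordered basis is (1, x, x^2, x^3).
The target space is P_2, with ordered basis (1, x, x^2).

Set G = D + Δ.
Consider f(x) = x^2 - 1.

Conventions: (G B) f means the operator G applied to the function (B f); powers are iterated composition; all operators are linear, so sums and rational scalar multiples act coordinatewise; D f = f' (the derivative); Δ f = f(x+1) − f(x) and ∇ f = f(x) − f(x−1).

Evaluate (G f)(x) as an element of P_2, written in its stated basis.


D f = 2x
Δ f = 2x + 1
(D + Δ) f = 4x + 1

the result is g(x) = 4x + 1


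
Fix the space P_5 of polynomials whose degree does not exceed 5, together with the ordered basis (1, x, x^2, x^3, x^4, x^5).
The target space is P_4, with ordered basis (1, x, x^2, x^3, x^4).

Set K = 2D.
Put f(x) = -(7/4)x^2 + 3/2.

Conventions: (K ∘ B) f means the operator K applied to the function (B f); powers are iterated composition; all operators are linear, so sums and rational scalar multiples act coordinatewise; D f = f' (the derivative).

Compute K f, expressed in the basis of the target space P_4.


D f = -(7/2)x
(2D) f = -7x

the image equals g(x) = -7x


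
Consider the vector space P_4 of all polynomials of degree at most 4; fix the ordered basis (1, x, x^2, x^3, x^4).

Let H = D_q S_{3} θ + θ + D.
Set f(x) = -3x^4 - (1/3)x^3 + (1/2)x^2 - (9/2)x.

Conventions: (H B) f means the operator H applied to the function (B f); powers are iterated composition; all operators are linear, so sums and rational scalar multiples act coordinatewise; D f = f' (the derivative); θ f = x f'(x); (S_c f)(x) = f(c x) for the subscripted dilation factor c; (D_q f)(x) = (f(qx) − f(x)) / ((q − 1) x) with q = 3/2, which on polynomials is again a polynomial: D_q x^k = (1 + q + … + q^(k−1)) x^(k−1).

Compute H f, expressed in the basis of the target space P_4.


the result is g(x) = -12x^4 - (15821/2)x^3 - (513/4)x^2 + 19x - 18

θ f = -12x^4 - x^3 + x^2 - (9/2)x
S_{3} θ f = -972x^4 - 27x^3 + 9x^2 - (27/2)x
D_q S_{3} θ f = -(15795/2)x^3 - (513/4)x^2 + (45/2)x - 27/2
θ f = -12x^4 - x^3 + x^2 - (9/2)x
D f = -12x^3 - x^2 + x - 9/2
(D_q S_{3} θ + θ + D) f = -12x^4 - (15821/2)x^3 - (513/4)x^2 + 19x - 18


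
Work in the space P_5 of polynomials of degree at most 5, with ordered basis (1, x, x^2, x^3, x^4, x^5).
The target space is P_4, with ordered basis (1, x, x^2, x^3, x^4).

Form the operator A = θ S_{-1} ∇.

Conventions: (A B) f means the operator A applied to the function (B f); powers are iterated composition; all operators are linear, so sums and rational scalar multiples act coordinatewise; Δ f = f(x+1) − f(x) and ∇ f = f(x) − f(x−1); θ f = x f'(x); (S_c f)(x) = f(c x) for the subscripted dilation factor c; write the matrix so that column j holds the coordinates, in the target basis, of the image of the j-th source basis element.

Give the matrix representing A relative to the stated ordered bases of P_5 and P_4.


the matrix is [[0, 0, 0, 0, 0, 0]; [0, 0, -2, 3, -4, 5]; [0, 0, 0, 6, -12, 20]; [0, 0, 0, 0, -12, 30]; [0, 0, 0, 0, 0, 20]] (rows listed top to bottom)

image of 1: 0
image of x: 0
image of x^2: -2x
image of x^3: 6x^2 + 3x
image of x^4: -12x^3 - 12x^2 - 4x
image of x^5: 20x^4 + 30x^3 + 20x^2 + 5x
each image's coordinates form column j of the matrix


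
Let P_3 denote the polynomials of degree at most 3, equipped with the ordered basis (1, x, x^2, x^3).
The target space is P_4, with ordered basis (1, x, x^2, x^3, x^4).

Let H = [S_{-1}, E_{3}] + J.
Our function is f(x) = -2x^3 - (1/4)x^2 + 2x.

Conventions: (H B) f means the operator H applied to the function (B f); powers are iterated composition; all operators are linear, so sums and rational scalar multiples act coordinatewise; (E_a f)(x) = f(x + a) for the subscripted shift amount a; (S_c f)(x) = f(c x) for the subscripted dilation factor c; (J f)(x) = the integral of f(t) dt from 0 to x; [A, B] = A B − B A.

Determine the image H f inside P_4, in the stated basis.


the result is g(x) = -(1/2)x^4 - (1/12)x^3 - 35x^2 + 3x - 96

E_{3} f = -2x^3 - (73/4)x^2 - (107/2)x - 201/4
S_{-1} E_{3} f = 2x^3 - (73/4)x^2 + (107/2)x - 201/4
S_{-1} f = 2x^3 - (1/4)x^2 - 2x
E_{3} S_{-1} f = 2x^3 + (71/4)x^2 + (101/2)x + 183/4
[S_{-1}, E_{3}] f = -36x^2 + 3x - 96
J f = -(1/2)x^4 - (1/12)x^3 + x^2
([S_{-1}, E_{3}] + J) f = -(1/2)x^4 - (1/12)x^3 - 35x^2 + 3x - 96


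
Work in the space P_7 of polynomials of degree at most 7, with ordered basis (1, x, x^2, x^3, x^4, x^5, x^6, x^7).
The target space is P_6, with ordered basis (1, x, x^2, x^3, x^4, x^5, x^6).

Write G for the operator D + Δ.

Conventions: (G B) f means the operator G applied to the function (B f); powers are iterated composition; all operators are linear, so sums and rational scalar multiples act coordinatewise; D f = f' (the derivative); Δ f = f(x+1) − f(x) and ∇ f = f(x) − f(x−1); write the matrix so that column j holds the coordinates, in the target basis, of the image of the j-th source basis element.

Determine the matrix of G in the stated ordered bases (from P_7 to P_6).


image of 1: 0
image of x: 2
image of x^2: 4x + 1
image of x^3: 6x^2 + 3x + 1
image of x^4: 8x^3 + 6x^2 + 4x + 1
image of x^5: 10x^4 + 10x^3 + 10x^2 + 5x + 1
image of x^6: 12x^5 + 15x^4 + 20x^3 + 15x^2 + 6x + 1
image of x^7: 14x^6 + 21x^5 + 35x^4 + 35x^3 + 21x^2 + 7x + 1
each image's coordinates form column j of the matrix

the matrix is [[0, 2, 1, 1, 1, 1, 1, 1]; [0, 0, 4, 3, 4, 5, 6, 7]; [0, 0, 0, 6, 6, 10, 15, 21]; [0, 0, 0, 0, 8, 10, 20, 35]; [0, 0, 0, 0, 0, 10, 15, 35]; [0, 0, 0, 0, 0, 0, 12, 21]; [0, 0, 0, 0, 0, 0, 0, 14]] (rows listed top to bottom)


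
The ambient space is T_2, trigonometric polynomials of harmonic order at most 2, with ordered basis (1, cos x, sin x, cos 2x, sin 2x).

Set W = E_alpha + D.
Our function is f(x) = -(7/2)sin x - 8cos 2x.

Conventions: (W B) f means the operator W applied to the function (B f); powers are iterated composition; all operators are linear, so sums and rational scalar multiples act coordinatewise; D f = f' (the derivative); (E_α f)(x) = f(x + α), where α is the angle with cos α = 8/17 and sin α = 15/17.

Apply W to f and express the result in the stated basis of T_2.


E_alpha f = -(105/34)cos x - (28/17)sin x + (1288/289)cos 2x + (1920/289)sin 2x
D f = -(7/2)cos x + 16sin 2x
(E_alpha + D) f = -(112/17)cos x - (28/17)sin x + (1288/289)cos 2x + (6544/289)sin 2x

the result is g(x) = -(112/17)cos x - (28/17)sin x + (1288/289)cos 2x + (6544/289)sin 2x


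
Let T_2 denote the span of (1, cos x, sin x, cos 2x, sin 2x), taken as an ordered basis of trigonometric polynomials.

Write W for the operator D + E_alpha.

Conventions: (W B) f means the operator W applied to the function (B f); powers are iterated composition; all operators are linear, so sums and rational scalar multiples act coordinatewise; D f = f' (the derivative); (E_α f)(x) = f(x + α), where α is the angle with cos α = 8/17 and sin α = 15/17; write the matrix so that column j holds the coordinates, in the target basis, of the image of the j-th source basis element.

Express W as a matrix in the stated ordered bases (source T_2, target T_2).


the matrix is [[1, 0, 0, 0, 0]; [0, 8/17, 32/17, 0, 0]; [0, -32/17, 8/17, 0, 0]; [0, 0, 0, -161/289, 818/289]; [0, 0, 0, -818/289, -161/289]] (rows listed top to bottom)

image of 1: 1
image of cos x: (8/17)cos x - (32/17)sin x
image of sin x: (32/17)cos x + (8/17)sin x
image of cos 2x: -(161/289)cos 2x - (818/289)sin 2x
image of sin 2x: (818/289)cos 2x - (161/289)sin 2x
each image's coordinates form column j of the matrix


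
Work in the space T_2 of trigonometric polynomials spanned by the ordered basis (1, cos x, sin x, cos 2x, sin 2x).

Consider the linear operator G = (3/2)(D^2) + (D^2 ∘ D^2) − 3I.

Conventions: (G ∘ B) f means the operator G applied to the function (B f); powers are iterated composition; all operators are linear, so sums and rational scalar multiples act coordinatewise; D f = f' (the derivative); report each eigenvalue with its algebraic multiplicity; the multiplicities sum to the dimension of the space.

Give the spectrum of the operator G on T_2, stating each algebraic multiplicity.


λ = -7/2 (multiplicity 2), λ = -3 (multiplicity 1), λ = 7 (multiplicity 2)

image of 1: -3
image of cos x: -(7/2)cos x
image of sin x: -(7/2)sin x
image of cos 2x: 7cos 2x
image of sin 2x: 7sin 2x
the matrix is diagonal; its diagonal is (-3, -7/2, -7/2, 7, 7)
for a triangular matrix the eigenvalues are the diagonal entries, with algebraic multiplicity their repetition count


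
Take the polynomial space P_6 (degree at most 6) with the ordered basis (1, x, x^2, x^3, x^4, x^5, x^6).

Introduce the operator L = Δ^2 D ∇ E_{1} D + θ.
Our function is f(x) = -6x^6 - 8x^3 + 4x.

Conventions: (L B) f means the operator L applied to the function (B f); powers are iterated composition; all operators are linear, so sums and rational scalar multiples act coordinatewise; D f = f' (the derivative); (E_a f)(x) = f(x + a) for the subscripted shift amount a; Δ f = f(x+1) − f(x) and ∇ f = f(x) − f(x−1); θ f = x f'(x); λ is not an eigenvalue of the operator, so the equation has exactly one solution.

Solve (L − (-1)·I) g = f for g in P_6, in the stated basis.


g(x) = -(6/7)x^6 - 2x^3 + (2174/7)x + 6480/7

write g with unknown coordinates in the stated basis and equate coefficients in (L − (-1)·I) g = f
solving from the highest basis element down gives g = -(6/7)x^6 - 2x^3 + (2174/7)x + 6480/7
check: L g = -(36/7)x^6 - 6x^3 - (2146/7)x - 6480/7
so L g − (-1)·g = -6x^6 - 8x^3 + 4x = f ✓


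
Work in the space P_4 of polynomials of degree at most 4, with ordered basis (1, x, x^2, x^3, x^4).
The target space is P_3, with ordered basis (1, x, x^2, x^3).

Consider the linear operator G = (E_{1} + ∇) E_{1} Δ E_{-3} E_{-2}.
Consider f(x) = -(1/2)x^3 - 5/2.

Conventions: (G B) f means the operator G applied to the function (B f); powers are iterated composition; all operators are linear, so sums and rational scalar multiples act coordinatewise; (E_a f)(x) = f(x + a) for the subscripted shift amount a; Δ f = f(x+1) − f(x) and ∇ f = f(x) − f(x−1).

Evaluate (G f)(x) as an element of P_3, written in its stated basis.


the image equals g(x) = -(3/2)x^2 + (9/2)x + 5/2

E_{-2} f = -(1/2)x^3 + 3x^2 - 6x + 3/2
E_{-3} E_{-2} f = -(1/2)x^3 + (15/2)x^2 - (75/2)x + 60
Δ E_{-3} E_{-2} f = -(3/2)x^2 + (27/2)x - 61/2
E_{1} Δ E_{-3} E_{-2} f = -(3/2)x^2 + (21/2)x - 37/2
E_{1} (E_{1} Δ E_{-3} E_{-2}) f = -(3/2)x^2 + (15/2)x - 19/2
∇ (E_{1} Δ E_{-3} E_{-2}) f = -3x + 12
(E_{1} + ∇) (E_{1} Δ E_{-3} E_{-2}) f = -(3/2)x^2 + (9/2)x + 5/2


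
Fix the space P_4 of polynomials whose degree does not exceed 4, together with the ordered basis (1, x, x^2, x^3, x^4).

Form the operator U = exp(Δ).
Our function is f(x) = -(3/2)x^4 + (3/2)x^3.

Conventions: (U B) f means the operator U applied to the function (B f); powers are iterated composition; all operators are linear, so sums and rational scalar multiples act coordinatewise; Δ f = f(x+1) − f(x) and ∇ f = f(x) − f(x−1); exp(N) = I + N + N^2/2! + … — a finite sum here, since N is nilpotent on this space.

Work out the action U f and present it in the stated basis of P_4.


order-1 term: -6x^3 - (9/2)x^2 - (3/2)x
order-2 term: -9x^2 - (27/2)x - 6
order-3 term: -6x - 15/2
order-4 term: -3/2
the series for exp(Δ) f terminates at order 4
exp(Δ) f = -(3/2)x^4 - (9/2)x^3 - (27/2)x^2 - 21x - 15

the result is g(x) = -(3/2)x^4 - (9/2)x^3 - (27/2)x^2 - 21x - 15


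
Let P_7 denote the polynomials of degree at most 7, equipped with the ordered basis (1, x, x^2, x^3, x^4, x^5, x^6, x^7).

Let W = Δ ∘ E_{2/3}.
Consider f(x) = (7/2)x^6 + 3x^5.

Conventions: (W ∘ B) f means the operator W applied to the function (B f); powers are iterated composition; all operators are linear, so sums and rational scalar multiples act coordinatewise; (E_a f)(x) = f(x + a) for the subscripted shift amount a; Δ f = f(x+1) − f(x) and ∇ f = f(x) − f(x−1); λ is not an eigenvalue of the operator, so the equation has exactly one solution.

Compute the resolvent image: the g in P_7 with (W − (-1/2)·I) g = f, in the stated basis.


g(x) = 7x^6 - 78x^5 + 290x^4 + (320/3)x^3 - (32210/9)x^2 + (204232/27)x - 164042/81

write g with unknown coordinates in the stated basis and equate coefficients in (W − (-1/2)·I) g = f
solving from the highest basis element down gives g = 7x^6 - 78x^5 + 290x^4 + (320/3)x^3 - (32210/9)x^2 + (204232/27)x - 164042/81
check: W g = 42x^5 - 145x^4 - (160/3)x^3 + (16105/9)x^2 - (102116/27)x + 82021/81
so W g − (-1/2)·g = (7/2)x^6 + 3x^5 = f ✓


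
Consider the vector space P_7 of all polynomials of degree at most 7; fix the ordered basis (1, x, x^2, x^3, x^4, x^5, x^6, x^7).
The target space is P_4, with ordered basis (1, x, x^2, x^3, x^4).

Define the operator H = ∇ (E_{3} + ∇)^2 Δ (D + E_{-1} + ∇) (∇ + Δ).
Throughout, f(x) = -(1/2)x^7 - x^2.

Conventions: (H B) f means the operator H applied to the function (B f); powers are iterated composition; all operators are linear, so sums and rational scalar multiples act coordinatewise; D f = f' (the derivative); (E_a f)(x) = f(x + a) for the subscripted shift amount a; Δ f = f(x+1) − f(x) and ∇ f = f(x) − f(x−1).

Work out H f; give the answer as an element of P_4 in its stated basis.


the image equals g(x) = -210x^4 - 7560x^3 - 81270x^2 - 340620x - 551166

∇ f = -(7/2)x^6 + (21/2)x^5 - (35/2)x^4 + (35/2)x^3 - (21/2)x^2 + (3/2)x + 1/2
Δ f = -(7/2)x^6 - (21/2)x^5 - (35/2)x^4 - (35/2)x^3 - (21/2)x^2 - (11/2)x - 3/2
(∇ + Δ) f = -7x^6 - 35x^4 - 21x^2 - 4x - 1
D (∇ + Δ) f = -42x^5 - 140x^3 - 42x - 4
E_{-1} (∇ + Δ) f = -7x^6 + 42x^5 - 140x^4 + 280x^3 - 336x^2 + 220x - 60
∇ (∇ + Δ) f = -42x^5 + 105x^4 - 280x^3 + 315x^2 - 224x + 59
(D + E_{-1} + ∇) (∇ + Δ) f = -7x^6 - 42x^5 - 35x^4 - 140x^3 - 21x^2 - 46x - 5
Δ ((D + E_{-1} + ∇) (∇ + Δ)) f = -42x^5 - 315x^4 - 700x^3 - 1155x^2 - 854x - 291
E_{3} Δ ((D + E_{-1} + ∇) (∇ + Δ)) f = -42x^5 - 945x^4 - 8260x^3 - 35805x^2 - 77714x - 67869
∇ Δ ((D + E_{-1} + ∇) (∇ + Δ)) f = -210x^4 - 840x^3 - 630x^2 - 1260x - 126
(E_{3} + ∇) Δ ((D + E_{-1} + ∇) (∇ + Δ)) f = -42x^5 - 1155x^4 - 9100x^3 - 36435x^2 - 78974x - 67995
E_{3} (E_{3} + ∇) Δ ((D + E_{-1} + ∇) (∇ + Δ)) f = -42x^5 - 1785x^4 - 26740x^3 - 192045x^2 - 685034x - 982293
∇ (E_{3} + ∇) Δ ((D + E_{-1} + ∇) (∇ + Δ)) f = -210x^4 - 4200x^3 - 20790x^2 - 49980x - 50526
(E_{3} + ∇) (E_{3} + ∇) Δ ((D + E_{-1} + ∇) (∇ + Δ)) f = -42x^5 - 1995x^4 - 30940x^3 - 212835x^2 - 735014x - 1032819
∇ ((E_{3} + ∇)^2 Δ (D + E_{-1} + ∇) (∇ + Δ)) f = -210x^4 - 7560x^3 - 81270x^2 - 340620x - 551166


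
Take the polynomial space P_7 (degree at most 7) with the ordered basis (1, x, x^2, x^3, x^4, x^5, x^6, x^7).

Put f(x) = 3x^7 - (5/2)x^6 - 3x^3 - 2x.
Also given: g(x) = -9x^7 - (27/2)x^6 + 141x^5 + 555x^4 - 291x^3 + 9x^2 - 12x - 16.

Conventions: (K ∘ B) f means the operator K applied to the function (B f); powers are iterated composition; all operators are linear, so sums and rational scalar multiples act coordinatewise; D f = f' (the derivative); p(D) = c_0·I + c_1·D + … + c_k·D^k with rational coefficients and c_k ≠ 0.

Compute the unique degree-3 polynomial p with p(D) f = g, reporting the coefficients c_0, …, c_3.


D^0 f = 3x^7 - (5/2)x^6 - 3x^3 - 2x
D^1 f = 21x^6 - 15x^5 - 9x^2 - 2
D^2 f = 126x^5 - 75x^4 - 18x
D^3 f = 630x^4 - 300x^3 - 18
matching coefficients of g against c_0 f + c_1 Df + … from the top degree down determines the c_i
solution: c_0 = -3, c_1 = -1, c_2 = 1, c_3 = 1

c_0 = -3, c_1 = -1, c_2 = 1, c_3 = 1


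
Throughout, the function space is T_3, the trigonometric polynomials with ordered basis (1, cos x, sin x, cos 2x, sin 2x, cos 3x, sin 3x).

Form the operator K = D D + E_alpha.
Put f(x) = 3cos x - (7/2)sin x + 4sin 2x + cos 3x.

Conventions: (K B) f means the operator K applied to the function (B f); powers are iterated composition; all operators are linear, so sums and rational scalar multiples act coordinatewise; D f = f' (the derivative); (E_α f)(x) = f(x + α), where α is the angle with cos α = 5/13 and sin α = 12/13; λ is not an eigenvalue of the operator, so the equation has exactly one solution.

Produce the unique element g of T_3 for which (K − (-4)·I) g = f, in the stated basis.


the image equals g(x) = (87/80)cos x - (59/80)sin x - (480/169)cos 2x - (476/169)sin 2x - (1085/6456)cos 3x - (23/2152)sin 3x

write g with unknown coordinates in the stated basis and equate coefficients in (K − (-4)·I) g = f
solving from the highest basis element down gives g = (87/80)cos x - (59/80)sin x - (480/169)cos 2x - (476/169)sin 2x - (1085/6456)cos 3x - (23/2152)sin 3x
check: K g = -(27/20)cos x - (11/20)sin x + (1920/169)cos 2x + (2580/169)sin 2x + (2699/1614)cos 3x + (23/538)sin 3x
so K g − (-4)·g = 3cos x - (7/2)sin x + 4sin 2x + cos 3x = f ✓
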